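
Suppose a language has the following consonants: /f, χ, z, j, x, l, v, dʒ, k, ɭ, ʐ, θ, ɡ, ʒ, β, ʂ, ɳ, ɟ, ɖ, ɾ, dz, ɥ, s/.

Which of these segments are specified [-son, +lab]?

Checking each segment against [-sonorant], [+labial]: /f/ (voiceless labiodental fricative), /v/ (voiced labiodental fricative), /β/ (voiced bilabial fricative) satisfy every feature; every other segment in the inventory fails at least one.

f, v, β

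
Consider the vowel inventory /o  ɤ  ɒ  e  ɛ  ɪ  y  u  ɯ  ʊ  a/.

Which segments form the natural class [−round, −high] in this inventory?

ɤ, e, ɛ, a

Checking each segment against [−round], [−high]: /ɤ/ (mid back unrounded tense vowel), /e/ (mid front unrounded tense vowel), /ɛ/ (mid front unrounded lax vowel), /a/ (low unrounded vowel) satisfy every feature; every other segment in the inventory fails at least one.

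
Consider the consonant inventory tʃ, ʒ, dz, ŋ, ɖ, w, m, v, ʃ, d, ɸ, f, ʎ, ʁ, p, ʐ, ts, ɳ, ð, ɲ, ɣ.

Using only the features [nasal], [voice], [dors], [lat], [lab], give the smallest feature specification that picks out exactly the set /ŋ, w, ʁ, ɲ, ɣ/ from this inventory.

[-lat, +dors]

/ŋ, w, ʁ, ɲ, ɣ/ are all [-lateral], [+dorsal], and no other segment in the inventory matches both values. Dropping any one of them over-generates: [+dorsal] alone would also admit /ʎ/; [-lateral] alone would also admit /tʃ, ʒ, dz, ɖ, …/. No other single listed feature picks out exactly this set either, so fewer than two features will not do.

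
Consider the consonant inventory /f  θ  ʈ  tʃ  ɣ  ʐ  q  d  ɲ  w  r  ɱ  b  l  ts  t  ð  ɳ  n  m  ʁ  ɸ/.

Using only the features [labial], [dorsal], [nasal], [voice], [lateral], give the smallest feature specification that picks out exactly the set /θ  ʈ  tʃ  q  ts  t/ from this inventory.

/θ, ʈ, tʃ, q, ts, t/ are all [−voice], [−labial], and no other segment in the inventory matches both values. Dropping any one of them over-generates: [−labial] alone would also admit /ɣ, ʐ, d, ɲ, …/; [−voice] alone would also admit /f, ɸ/. No other single listed feature picks out exactly this set either, so fewer than two features will not do.

[−voice, −labial]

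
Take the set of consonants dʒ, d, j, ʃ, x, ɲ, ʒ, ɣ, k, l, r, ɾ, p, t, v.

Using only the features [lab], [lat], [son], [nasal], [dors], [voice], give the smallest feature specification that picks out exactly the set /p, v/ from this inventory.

[+lab]

/p, v/ are exactly the [+labial] segments in the inventory, so a single feature suffices.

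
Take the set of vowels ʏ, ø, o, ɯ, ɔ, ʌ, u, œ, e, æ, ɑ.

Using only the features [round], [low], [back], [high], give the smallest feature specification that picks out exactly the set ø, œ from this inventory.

/ø, œ/ are all [−high], [−back], [+round], and no other segment in the inventory matches all three values. Dropping any one of them over-generates: [−back, +round] alone would also admit /ʏ/; [−high, +round] alone would also admit /o, ɔ/; [−high, −back] alone would also admit /e, æ/. No other combination of two listed features picks out exactly this set either, so fewer than three features will not do.

[−high, −back, +round]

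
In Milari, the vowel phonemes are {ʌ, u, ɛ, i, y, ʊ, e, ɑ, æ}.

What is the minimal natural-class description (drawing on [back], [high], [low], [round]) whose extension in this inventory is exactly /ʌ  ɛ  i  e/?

The class [-low], [-round] has exactly /ʌ, ɛ, i, e/ as its extension in this inventory. No smaller conjunction from the listed features achieves this: [-round] alone would also admit /ɑ, æ/; [-low] alone would also admit /u, y, ʊ/; and checking the remaining single features turns up none with this extension.

[-low, -round]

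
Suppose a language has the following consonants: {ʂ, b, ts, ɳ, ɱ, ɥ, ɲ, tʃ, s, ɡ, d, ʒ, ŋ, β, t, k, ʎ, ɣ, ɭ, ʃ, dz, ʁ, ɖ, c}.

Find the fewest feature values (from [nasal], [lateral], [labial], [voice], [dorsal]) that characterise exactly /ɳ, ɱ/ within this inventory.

The class [+nasal], [-dorsal] has exactly /ɳ, ɱ/ as its extension in this inventory. No smaller conjunction from the listed features achieves this: [-dorsal] alone would also admit /ʂ, b, ts, tʃ, …/; [+nasal] alone would also admit /ɲ, ŋ/; and checking the remaining single features turns up none with this extension.

[+nasal, -dorsal]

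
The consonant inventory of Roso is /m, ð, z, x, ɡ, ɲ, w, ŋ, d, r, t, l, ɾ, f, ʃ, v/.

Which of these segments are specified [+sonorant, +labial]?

m, w

Checking each segment against [+sonorant], [+labial]: /m/ (bilabial nasal), /w/ (labial-velar glide) satisfy every feature; every other segment in the inventory fails at least one.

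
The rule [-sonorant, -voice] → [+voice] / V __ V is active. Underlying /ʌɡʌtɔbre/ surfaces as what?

Only /t/ occurs between two vowels (/ʌ/ __ /ɔ/) and matches the structural description. It is a voiceless alveolar stop, so [-sonorant, -voice] holds; changing it to [+voice] with all other features held fixed yields /d/ (voiced alveolar stop). No other segment meets both the structural description and the environment, so the output is [ʌɡʌdɔbre].

[ʌɡʌdɔbre]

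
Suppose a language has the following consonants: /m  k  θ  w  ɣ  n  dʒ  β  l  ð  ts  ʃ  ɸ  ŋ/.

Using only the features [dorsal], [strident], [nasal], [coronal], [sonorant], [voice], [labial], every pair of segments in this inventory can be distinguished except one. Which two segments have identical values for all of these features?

ts, ʃ

Both /ts/ and /ʃ/ are [-dorsal], [+strident], [-nasal], [+coronal], [-sonorant], [-voice], [-labial]. Since the list omits [continuant], [anterior] and [distributed] — which do distinguish the voiceless alveolar affricate from the voiceless postalveolar fricative — this pair collapses; all other pairs remain distinct.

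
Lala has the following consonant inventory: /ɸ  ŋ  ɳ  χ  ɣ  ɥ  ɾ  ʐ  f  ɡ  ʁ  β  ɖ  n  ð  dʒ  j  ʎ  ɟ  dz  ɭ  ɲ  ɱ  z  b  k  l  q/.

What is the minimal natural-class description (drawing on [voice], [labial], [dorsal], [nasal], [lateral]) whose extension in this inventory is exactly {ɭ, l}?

[+lateral, −dorsal]

The class [+lateral], [−dorsal] has exactly /ɭ, l/ as its extension in this inventory. No smaller conjunction from the listed features achieves this: [−dorsal] alone would also admit /ɸ, ɳ, ɾ, ʐ, …/; [+lateral] alone would also admit /ʎ/; and checking the remaining single features turns up none with this extension.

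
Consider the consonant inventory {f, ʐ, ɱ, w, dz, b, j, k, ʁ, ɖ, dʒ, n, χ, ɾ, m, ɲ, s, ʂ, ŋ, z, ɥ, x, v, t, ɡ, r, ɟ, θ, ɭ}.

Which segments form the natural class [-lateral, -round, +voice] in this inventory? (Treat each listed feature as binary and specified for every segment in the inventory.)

Checking each segment against [-lateral], [-round], [+voice]: /ʐ/ (voiced retroflex fricative), /ɱ/ (labiodental nasal), /dz/ (voiced alveolar affricate), /b/ (voiced bilabial stop), /j/ (palatal glide), /ʁ/ (voiced uvular fricative), among others, satisfy every feature; every other segment in the inventory fails at least one.

ʐ, ɱ, dz, b, j, ʁ, ɖ, dʒ, n, ɾ, m, ɲ, ŋ, z, v, ɡ, r, ɟ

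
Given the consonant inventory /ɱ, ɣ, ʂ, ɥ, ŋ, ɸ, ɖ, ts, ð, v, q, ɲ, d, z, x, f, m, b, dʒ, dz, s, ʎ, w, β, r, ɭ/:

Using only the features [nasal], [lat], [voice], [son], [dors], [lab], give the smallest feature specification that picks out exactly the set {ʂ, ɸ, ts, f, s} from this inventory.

/ʂ, ɸ, ts, f, s/ are all [−voice], [−dorsal], and no other segment in the inventory matches both values. Dropping any one of them over-generates: [−dorsal] alone would also admit /ɱ, ɖ, ð, v, …/; [−voice] alone would also admit /q, x/. No other single listed feature picks out exactly this set either, so fewer than two features will not do.

[−voice, −dors]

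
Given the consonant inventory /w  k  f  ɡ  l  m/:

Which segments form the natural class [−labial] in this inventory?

k, ɡ, l

The feature [labial] marks segments articulated with one or both lips. In this inventory /k, ɡ, l/ lack that property, so they are [−labial]; /w, f, m/ are [+labial].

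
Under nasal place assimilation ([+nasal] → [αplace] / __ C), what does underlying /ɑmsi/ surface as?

[ɑnsi]

/m/ sits before the [+coronal] consonant /s/, so it takes on [+coronal] and surfaces as /n/. The rest of the form is unaffected: [ɑnsi].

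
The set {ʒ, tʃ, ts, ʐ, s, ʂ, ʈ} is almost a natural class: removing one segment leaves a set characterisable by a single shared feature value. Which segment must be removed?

[strident] groups all but one: /ʂ, tʃ, ʐ, ʒ, ts, s/ share [+strident] while /ʈ/ (voiceless retroflex stop) alone is [−strident]. Removing any other segment would not leave a single-feature class that excludes it.

ʈ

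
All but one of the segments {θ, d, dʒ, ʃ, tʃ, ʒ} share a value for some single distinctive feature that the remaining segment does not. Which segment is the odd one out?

d

[distributed] groups all but one: /ʃ, θ, ʒ, tʃ, dʒ/ share [+distributed] while /d/ (voiced alveolar stop) alone is [−distributed]. Removing any other segment would not leave a single-feature class that excludes it.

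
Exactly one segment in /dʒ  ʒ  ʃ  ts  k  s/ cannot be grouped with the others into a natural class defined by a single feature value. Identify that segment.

/ʃ, dʒ, ʒ, ts, s/ are all [+strident], but /k/ (voiceless velar stop) is [−strident]. No other single segment can be removed to leave a set sharing one feature value that the removed segment lacks, so /k/ is the odd one out.

k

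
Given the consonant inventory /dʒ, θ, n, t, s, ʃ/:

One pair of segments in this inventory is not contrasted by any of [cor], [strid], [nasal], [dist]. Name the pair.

dʒ, ʃ

/dʒ/ (voiced postalveolar affricate) and /ʃ/ (voiceless postalveolar fricative) are both [+coronal], [+strident], [−nasal], [+distributed], so none of the listed features separates them. (They do differ in [voice] and [continuant], which are not among the given features.) Every other pair in the inventory differs on at least one listed feature.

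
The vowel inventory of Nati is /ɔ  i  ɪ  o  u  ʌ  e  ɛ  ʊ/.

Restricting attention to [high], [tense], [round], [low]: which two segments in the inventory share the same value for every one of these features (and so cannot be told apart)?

/ɛ/ (mid front unrounded lax vowel) and /ʌ/ (mid back unrounded lax vowel) are both [−high], [−tense], [−round], [−low], so none of the listed features separates them. (They do differ in [back], which is not among the given features.) Every other pair in the inventory differs on at least one listed feature.

ɛ, ʌ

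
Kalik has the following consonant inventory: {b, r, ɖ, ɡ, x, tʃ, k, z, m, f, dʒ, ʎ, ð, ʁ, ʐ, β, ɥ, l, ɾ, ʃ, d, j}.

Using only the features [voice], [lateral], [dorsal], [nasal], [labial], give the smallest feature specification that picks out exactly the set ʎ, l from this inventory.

[+lateral]

Every target segment is [+lateral] and no other inventory member is, so one feature is enough.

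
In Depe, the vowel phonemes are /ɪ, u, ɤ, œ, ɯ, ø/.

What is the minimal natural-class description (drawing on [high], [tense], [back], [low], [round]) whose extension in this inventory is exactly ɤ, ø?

Every target segment is [−high], [+tense]; each remaining inventory member fails at least one of these. Each conjunct is needed — [+tense] alone would also admit /u, ɯ/; [−high] alone would also admit /œ/ — and no other single listed feature has exactly this extension, so two is the minimum.

[−high, +tense]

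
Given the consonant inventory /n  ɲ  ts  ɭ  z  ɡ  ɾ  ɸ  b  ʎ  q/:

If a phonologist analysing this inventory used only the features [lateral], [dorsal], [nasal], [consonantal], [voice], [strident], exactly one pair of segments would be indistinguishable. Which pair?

b, ɾ

Both /b/ and /ɾ/ are [-lateral], [-dorsal], [-nasal], [+consonantal], [+voice], [-strident]. Since the list omits [sonorant], [labial] and [coronal] — which do distinguish the voiced bilabial stop from the alveolar tap — this pair collapses; all other pairs remain distinct.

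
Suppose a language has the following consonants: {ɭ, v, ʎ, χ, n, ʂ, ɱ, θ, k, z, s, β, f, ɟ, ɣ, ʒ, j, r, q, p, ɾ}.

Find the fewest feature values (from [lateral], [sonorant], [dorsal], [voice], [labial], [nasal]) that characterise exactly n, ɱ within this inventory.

[+nasal]

Every target segment is [+nasal] and no other inventory member is, so one feature is enough.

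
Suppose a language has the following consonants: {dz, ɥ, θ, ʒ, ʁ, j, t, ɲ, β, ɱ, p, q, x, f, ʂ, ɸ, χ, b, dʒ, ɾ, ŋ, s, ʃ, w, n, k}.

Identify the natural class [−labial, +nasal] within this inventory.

Among the inventory, the [−labial] segments are /dz, θ, ʒ, ʁ, j, t, ɲ, q, x, ʂ, χ, dʒ, ɾ, ŋ, s, ʃ, n, k/.
Among these, [+nasal] leaves /ɲ, ŋ, n/.

ɲ, ŋ, n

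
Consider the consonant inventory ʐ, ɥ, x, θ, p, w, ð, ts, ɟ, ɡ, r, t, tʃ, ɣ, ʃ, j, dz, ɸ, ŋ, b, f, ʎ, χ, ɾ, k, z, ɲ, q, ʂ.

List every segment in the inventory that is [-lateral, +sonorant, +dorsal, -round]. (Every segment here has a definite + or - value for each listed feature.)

The [-lateral] segments are /ʐ, ɥ, x, θ, p, w, ð, ts, ɟ, ɡ, r, t, tʃ, ɣ, ʃ, j, dz, ɸ, ŋ, b, f, χ, ɾ, k, z, ɲ, q, ʂ/.
Then [+sonorant] gives /ɥ, w, r, j, ŋ, ɾ, ɲ/.
Intersecting with [+dorsal] gives /ɥ, w, j, ŋ, ɲ/.
Within that set, [-round] leaves /j, ŋ, ɲ/.

j, ŋ, ɲ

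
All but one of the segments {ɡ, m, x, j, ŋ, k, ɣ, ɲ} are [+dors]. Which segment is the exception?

m

Every segment except /m/ is [+dorsal]. /m/ (bilabial nasal) is [−dorsal], so it is the exception.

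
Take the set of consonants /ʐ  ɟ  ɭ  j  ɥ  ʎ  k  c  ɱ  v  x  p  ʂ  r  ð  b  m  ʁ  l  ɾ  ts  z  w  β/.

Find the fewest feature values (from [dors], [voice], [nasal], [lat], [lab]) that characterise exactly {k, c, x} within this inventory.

[-voice, +dors]

/k, c, x/ are all [-voice], [+dorsal], and no other segment in the inventory matches both values. Dropping any one of them over-generates: [+dorsal] alone would also admit /ɟ, j, ɥ, ʎ, …/; [-voice] alone would also admit /p, ʂ, ts/. No other single listed feature picks out exactly this set either, so fewer than two features will not do.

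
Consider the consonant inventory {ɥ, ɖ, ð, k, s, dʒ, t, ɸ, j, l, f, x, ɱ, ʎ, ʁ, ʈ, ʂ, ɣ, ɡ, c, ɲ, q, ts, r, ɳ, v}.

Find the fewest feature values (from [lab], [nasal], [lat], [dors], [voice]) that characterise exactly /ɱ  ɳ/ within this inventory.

Every target segment is [+nasal], [−dorsal]; each remaining inventory member fails at least one of these. Each conjunct is needed — [−dorsal] alone would also admit /ɖ, ð, s, dʒ, …/; [+nasal] alone would also admit /ɲ/ — and no other single listed feature has exactly this extension, so two is the minimum.

[+nasal, −dors]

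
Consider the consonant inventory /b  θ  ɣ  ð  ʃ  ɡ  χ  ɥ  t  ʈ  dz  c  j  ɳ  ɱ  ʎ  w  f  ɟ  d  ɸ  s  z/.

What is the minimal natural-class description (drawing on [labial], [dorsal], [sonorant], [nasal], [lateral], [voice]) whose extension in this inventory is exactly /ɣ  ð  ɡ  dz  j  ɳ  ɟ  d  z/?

/ɣ, ð, ɡ, dz, j, ɳ, ɟ, d, z/ are all [+voice], [−lateral], [−labial], and no other segment in the inventory matches all three values. Dropping any one of them over-generates: [−lateral, −labial] alone would also admit /θ, ʃ, χ, t, …/; [+voice, −labial] alone would also admit /ʎ/; [+voice, −lateral] alone would also admit /b, ɥ, ɱ, w/. No other combination of two listed features picks out exactly this set either, so fewer than three features will not do.

[+voice, −lateral, −labial]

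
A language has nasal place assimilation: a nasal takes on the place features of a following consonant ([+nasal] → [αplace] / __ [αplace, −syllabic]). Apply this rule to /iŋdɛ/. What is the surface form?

[indɛ]

/ŋ/ sits before the [+coronal] consonant /d/, so it takes on [+coronal] and surfaces as /n/. The rest of the form is unaffected: [indɛ].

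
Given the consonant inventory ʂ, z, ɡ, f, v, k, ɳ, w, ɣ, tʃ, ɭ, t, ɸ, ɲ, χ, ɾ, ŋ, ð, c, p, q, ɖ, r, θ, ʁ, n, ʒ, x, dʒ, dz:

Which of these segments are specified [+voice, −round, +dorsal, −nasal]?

ɡ, ɣ, ʁ

Checking each segment against [+voice], [−round], [+dorsal], [−nasal]: /ɡ/ (voiced velar stop), /ɣ/ (voiced velar fricative), /ʁ/ (voiced uvular fricative) satisfy every feature; every other segment in the inventory fails at least one.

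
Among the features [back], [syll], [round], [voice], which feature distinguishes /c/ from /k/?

/c/ is the voiceless palatal stop and /k/ is the voiceless velar stop. Both are [−syllabic], [−round], [−voice]. /c/ is [−back] while /k/ is [+back], so the distinguishing feature is [back].

[back]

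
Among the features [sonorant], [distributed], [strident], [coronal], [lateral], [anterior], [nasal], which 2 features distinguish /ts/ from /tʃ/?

The two segments share [−sonorant], [+strident], [+coronal], [−lateral], [−nasal]. The only features from the list on which they differ: /ts/ is [+anterior] while /tʃ/ is [−anterior]; /ts/ is [−distributed] while /tʃ/ is [+distributed].

[anterior], [distributed]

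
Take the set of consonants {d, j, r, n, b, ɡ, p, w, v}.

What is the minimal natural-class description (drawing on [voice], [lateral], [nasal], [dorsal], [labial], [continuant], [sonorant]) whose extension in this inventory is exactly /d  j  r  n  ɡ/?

/d, j, r, n, ɡ/ are exactly the [-labial] segments in the inventory, so a single feature suffices.

[-labial]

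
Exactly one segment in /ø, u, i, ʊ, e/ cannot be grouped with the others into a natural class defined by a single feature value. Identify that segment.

ʊ

The remaining segments after removing /ʊ/ share [+tense]; /ʊ/ (high back rounded lax vowel) is [−tense]. For every other candidate removal, the leftover set fails to share any single feature value that the removed segment lacks.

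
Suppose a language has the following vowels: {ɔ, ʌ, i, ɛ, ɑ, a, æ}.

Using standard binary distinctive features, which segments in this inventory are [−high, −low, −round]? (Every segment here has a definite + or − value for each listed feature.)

ʌ, ɛ

Eliminate segments failing any feature: /ɔ/ is [+round]; /i/ is [+high]; /ɑ, a, æ/ are [+low]. The remaining /ʌ, ɛ/ satisfy [−high], [−low], [−round].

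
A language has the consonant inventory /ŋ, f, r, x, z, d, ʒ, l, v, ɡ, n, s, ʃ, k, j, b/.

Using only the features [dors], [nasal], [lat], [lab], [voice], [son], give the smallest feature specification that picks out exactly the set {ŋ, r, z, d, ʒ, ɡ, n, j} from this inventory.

[+voice, −lat, −lab]

Every target segment is [+voice], [−lateral], [−labial]; each remaining inventory member fails at least one of these. Each conjunct is needed — [−lateral, −labial] alone would also admit /x, s, ʃ, k/; [+voice, −labial] alone would also admit /l/; [+voice, −lateral] alone would also admit /v, b/ — and no other combination of two listed features has exactly this extension, so three is the minimum.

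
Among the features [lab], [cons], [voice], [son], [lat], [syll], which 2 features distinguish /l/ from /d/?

The two segments share [−labial], [+consonantal], [+voice], [−syllabic]. The only features from the list on which they differ: /l/ is [+sonorant] while /d/ is [−sonorant]; /l/ is [+lateral] while /d/ is [−lateral].

[sonorant], [lateral]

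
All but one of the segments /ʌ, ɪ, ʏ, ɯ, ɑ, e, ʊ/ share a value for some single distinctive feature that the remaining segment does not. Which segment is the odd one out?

/ɪ, ʊ, e, ɯ, ʌ, ʏ/ are all [-low], but /ɑ/ (low back unrounded vowel) is [+low]. No other single segment can be removed to leave a set sharing one feature value that the removed segment lacks, so /ɑ/ is the odd one out.

ɑ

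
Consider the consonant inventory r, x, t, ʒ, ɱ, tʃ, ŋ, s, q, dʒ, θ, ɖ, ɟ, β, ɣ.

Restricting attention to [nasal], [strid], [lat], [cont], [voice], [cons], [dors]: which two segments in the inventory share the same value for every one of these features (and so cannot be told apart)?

r, β

On the given features, /r/ and /β/ have an identical profile: [-nasal], [-strident], [-lateral], [+continuant], [+voice], [+consonantal], [-dorsal]. No other two segments in the inventory coincide on all 7 features. (They do differ in [sonorant], [labial] and [coronal], which are not among the given features.)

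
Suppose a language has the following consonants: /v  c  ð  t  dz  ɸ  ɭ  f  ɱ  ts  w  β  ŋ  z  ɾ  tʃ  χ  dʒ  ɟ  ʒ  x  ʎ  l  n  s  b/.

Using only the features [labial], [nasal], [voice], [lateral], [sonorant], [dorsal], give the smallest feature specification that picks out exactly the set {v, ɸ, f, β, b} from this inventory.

[−sonorant, +labial]

Every target segment is [−sonorant], [+labial]; each remaining inventory member fails at least one of these. Each conjunct is needed — [+labial] alone would also admit /ɱ, w/; [−sonorant] alone would also admit /c, ð, t, dz, …/ — and no other single listed feature has exactly this extension, so two is the minimum.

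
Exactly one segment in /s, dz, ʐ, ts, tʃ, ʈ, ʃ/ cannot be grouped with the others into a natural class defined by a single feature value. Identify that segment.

ʈ

The remaining segments after removing /ʈ/ share [+strident]; /ʈ/ (voiceless retroflex stop) is [−strident]. For every other candidate removal, the leftover set fails to share any single feature value that the removed segment lacks.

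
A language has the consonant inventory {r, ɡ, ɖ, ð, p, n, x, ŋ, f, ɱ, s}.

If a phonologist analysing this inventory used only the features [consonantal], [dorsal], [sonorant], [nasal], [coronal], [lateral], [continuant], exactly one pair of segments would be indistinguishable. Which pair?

On the given features, /s/ and /ð/ have an identical profile: [+consonantal], [−dorsal], [−sonorant], [−nasal], [+coronal], [−lateral], [+continuant]. No other two segments in the inventory coincide on all 7 features. (They do differ in [voice], [strident] and [distributed], which are not among the given features.)

s, ð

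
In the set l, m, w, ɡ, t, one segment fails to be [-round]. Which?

w

/w/ is the labial-velar glide, which is [+round]; the rest — /t, ɡ, l, m/ — are [-round].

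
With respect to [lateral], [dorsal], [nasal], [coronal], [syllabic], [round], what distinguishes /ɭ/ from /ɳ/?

/ɭ/ (retroflex lateral approximant) and /ɳ/ (retroflex nasal) agree on [−dorsal], [+coronal], [−syllabic], [−round]. They differ on [nasal] (/ɭ/ [−], /ɳ/ [+]), [lateral] (/ɭ/ [+], /ɳ/ [−]).

[nasal], [lateral]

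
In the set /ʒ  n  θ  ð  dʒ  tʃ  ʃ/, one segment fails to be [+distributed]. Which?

n

Every segment except /n/ is [+distributed]. /n/ (alveolar nasal) is [−distributed], so it is the exception.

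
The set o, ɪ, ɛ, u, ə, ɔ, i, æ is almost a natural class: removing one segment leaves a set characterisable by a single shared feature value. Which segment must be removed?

[low] groups all but one: /o, ə, ɪ, u, ɔ, ɛ, i/ share [-low] while /æ/ (low front unrounded vowel) alone is [+low]. Removing any other segment would not leave a single-feature class that excludes it.

æ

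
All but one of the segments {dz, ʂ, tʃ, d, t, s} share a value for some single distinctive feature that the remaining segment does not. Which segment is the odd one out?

The remaining segments after removing /tʃ/ share [−distributed]; /tʃ/ (voiceless postalveolar affricate) is [+distributed]. For every other candidate removal, the leftover set fails to share any single feature value that the removed segment lacks.

tʃ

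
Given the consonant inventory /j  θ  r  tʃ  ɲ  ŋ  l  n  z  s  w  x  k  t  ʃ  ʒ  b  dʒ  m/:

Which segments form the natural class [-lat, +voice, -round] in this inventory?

j, r, ɲ, ŋ, n, z, ʒ, b, dʒ, m

Checking each segment against [-lateral], [+voice], [-round]: /j/ (palatal glide), /r/ (alveolar trill), /ɲ/ (palatal nasal), /ŋ/ (velar nasal), /n/ (alveolar nasal), /z/ (voiced alveolar fricative), among others, satisfy every feature; every other segment in the inventory fails at least one.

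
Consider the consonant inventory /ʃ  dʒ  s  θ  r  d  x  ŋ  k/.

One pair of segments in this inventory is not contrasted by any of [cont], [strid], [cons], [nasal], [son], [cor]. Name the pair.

Both /s/ and /ʃ/ are [+continuant], [+strident], [+consonantal], [−nasal], [−sonorant], [+coronal]. Since the list omits [anterior] and [distributed] — which do distinguish the voiceless alveolar fricative from the voiceless postalveolar fricative — this pair collapses; all other pairs remain distinct.

s, ʃ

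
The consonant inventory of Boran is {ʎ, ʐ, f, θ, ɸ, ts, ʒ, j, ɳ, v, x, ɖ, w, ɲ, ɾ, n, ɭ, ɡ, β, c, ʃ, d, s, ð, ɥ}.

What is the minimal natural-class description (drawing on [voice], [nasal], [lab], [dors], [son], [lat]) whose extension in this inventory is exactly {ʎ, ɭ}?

[+lat]

The target set is precisely the extension of [+lateral] in this inventory.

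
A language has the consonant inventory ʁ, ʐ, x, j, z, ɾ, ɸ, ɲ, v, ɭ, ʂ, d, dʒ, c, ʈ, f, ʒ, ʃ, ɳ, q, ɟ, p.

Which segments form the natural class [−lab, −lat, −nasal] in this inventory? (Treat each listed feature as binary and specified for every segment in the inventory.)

Eliminate segments failing any feature: /ɸ, v, f, p/ are [+labial]; /ɲ, ɳ/ are [+nasal]; /ɭ/ is [+lateral]. The remaining /ʁ, ʐ, x, j, z, ɾ, ʂ, d, dʒ, c, ʈ, ʒ, ʃ, q, ɟ/ satisfy [−labial], [−lateral], [−nasal].

ʁ, ʐ, x, j, z, ɾ, ʂ, d, dʒ, c, ʈ, ʒ, ʃ, q, ɟ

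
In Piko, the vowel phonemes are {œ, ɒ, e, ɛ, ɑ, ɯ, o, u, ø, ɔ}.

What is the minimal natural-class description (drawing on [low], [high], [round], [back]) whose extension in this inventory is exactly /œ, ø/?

Every target segment is [−back], [+round]; each remaining inventory member fails at least one of these. Each conjunct is needed — [+round] alone would also admit /ɒ, o, u, ɔ/; [−back] alone would also admit /e, ɛ/ — and no other single listed feature has exactly this extension, so two is the minimum.

[−back, +round]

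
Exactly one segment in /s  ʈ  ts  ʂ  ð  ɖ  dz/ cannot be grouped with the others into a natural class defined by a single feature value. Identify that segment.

ð

The remaining segments after removing /ð/ share [−distributed]; /ð/ (voiced dental fricative) is [+distributed]. For every other candidate removal, the leftover set fails to share any single feature value that the removed segment lacks.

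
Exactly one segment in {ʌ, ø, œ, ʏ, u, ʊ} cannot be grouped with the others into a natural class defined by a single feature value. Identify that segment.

ʌ

The remaining segments after removing /ʌ/ share [+round]; /ʌ/ (mid back unrounded lax vowel) is [-round]. For every other candidate removal, the leftover set fails to share any single feature value that the removed segment lacks.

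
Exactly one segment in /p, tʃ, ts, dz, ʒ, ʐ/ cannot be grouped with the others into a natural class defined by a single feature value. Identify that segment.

p

[strident] (equivalently [labial], [coronal]) groups all but one: /ʒ, ts, dz, ʐ, tʃ/ share [+strident] while /p/ (voiceless bilabial stop) alone is [−strident]. Removing any other segment would not leave a single-feature class that excludes it.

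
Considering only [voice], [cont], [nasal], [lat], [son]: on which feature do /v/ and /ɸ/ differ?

/v/ is the voiced labiodental fricative and /ɸ/ is the voiceless bilabial fricative. Both are [+continuant], [−nasal], [−lateral], [−sonorant]. /v/ is [+voice] while /ɸ/ is [−voice], so the distinguishing feature is [voice].

[voice]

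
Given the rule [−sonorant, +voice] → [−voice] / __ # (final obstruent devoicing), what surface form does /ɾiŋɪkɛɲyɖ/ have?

The only segment in the rule's environment that also matches [−sonorant, +voice] is /ɖ/. Applying [−voice] turns the voiced retroflex stop into /ʈ/ (voiceless retroflex stop), giving [ɾiŋɪkɛɲyʈ].

[ɾiŋɪkɛɲyʈ]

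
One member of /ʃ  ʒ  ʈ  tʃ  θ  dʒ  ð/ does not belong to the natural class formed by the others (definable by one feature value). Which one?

ʈ

/tʃ, ʒ, θ, ð, dʒ, ʃ/ are all [+distributed], but /ʈ/ (voiceless retroflex stop) is [-distributed]. No other single segment can be removed to leave a set sharing one feature value that the removed segment lacks, so /ʈ/ is the odd one out.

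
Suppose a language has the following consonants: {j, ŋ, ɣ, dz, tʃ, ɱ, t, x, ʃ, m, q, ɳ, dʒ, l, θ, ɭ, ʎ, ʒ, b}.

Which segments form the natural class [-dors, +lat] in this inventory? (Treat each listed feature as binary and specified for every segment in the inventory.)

l, ɭ

Checking each segment against [-dorsal], [+lateral]: /l/ (alveolar lateral approximant), /ɭ/ (retroflex lateral approximant) satisfy every feature; every other segment in the inventory fails at least one.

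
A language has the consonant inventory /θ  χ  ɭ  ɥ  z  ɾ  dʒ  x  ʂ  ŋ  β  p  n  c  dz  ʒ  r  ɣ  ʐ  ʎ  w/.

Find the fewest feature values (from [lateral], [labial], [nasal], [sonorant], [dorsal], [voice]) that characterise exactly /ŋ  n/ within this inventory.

[+nasal]

The target set is precisely the extension of [+nasal] in this inventory.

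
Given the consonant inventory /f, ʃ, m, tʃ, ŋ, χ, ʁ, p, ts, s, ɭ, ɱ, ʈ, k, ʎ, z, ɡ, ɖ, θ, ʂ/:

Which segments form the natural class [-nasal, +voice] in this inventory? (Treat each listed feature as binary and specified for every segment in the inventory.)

ʁ, ɭ, ʎ, z, ɡ, ɖ

Checking each segment against [-nasal], [+voice]: /ʁ/ (voiced uvular fricative), /ɭ/ (retroflex lateral approximant), /ʎ/ (palatal lateral approximant), /z/ (voiced alveolar fricative), /ɡ/ (voiced velar stop), /ɖ/ (voiced retroflex stop) satisfy every feature; every other segment in the inventory fails at least one.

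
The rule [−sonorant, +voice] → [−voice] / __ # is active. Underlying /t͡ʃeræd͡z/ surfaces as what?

[t͡ʃeræt͡s]

Only the final segment /d͡z/ is both word-final and matches the structural description. It is a voiced alveolar affricate, so [−sonorant, +voice] holds; changing it to [−voice] with all other features held fixed yields /t͡s/ (voiceless alveolar affricate). No other segment meets both the structural description and the environment, so the output is [t͡ʃeræt͡s].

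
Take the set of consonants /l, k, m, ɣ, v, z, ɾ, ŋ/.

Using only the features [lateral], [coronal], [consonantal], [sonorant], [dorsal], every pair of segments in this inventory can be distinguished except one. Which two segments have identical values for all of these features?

k, ɣ

/k/ (voiceless velar stop) and /ɣ/ (voiced velar fricative) are both [-lateral], [-coronal], [+consonantal], [-sonorant], [+dorsal], so none of the listed features separates them. (They do differ in [voice] and [continuant], which are not among the given features.) Every other pair in the inventory differs on at least one listed feature.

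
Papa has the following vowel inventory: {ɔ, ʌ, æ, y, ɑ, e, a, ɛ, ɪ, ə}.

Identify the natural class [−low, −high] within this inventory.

ɔ, ʌ, e, ɛ, ə

Among the inventory, the [−low] segments are /ɔ, ʌ, y, e, ɛ, ɪ, ə/.
Of those, [−high] leaves /ɔ, ʌ, e, ɛ, ə/.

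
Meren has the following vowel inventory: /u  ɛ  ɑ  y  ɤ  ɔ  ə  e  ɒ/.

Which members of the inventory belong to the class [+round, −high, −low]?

ɔ

Eliminate segments failing any feature: /u, y/ are [+high]; /ɛ, ɑ, ɤ, ə, e/ are [−round]; /ɒ/ is [+low]. The remaining /ɔ/ satisfy [+round], [−high], [−low].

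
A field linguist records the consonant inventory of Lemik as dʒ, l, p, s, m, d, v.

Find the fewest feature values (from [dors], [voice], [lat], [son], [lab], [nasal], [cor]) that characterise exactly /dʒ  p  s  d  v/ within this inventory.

[−son]

Every target segment is [−sonorant] and no other inventory member is, so one feature is enough.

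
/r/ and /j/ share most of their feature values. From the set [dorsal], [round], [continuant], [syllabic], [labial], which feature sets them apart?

/r/ (alveolar trill) and /j/ (palatal glide) agree on [−round], [+continuant], [−syllabic], [−labial]. They differ on [dorsal] (/r/ [−], /j/ [+]).

[dorsal]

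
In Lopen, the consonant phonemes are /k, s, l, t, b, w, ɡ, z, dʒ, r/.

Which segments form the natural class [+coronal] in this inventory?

s, l, t, z, dʒ, r

The [+coronal] segments here are /s, l, t, z, dʒ, r/; the remaining /k, b, w, ɡ/ are [-coronal].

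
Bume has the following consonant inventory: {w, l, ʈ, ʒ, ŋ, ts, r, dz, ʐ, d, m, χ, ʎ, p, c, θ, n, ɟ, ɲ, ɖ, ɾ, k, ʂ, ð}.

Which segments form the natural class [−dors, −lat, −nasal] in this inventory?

Checking each segment against [−dorsal], [−lateral], [−nasal]: /ʈ/ (voiceless retroflex stop), /ʒ/ (voiced postalveolar fricative), /ts/ (voiceless alveolar affricate), /r/ (alveolar trill), /dz/ (voiced alveolar affricate), /ʐ/ (voiced retroflex fricative), among others, satisfy every feature; every other segment in the inventory fails at least one.

ʈ, ʒ, ts, r, dz, ʐ, d, p, θ, ɖ, ɾ, ʂ, ð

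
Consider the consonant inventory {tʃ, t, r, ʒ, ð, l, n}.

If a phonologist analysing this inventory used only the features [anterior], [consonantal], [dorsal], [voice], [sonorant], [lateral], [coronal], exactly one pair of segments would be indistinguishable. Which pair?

r, n

/r/ (alveolar trill) and /n/ (alveolar nasal) are both [+anterior], [+consonantal], [-dorsal], [+voice], [+sonorant], [-lateral], [+coronal], so none of the listed features separates them. (They do differ in [nasal] and [continuant], which are not among the given features.) Every other pair in the inventory differs on at least one listed feature.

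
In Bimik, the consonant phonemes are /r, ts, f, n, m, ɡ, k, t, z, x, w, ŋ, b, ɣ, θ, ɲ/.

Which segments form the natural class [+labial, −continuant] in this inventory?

m, b

Among the inventory, the [+labial] segments are /f, m, w, b/.
Intersecting with [−continuant] leaves /m, b/.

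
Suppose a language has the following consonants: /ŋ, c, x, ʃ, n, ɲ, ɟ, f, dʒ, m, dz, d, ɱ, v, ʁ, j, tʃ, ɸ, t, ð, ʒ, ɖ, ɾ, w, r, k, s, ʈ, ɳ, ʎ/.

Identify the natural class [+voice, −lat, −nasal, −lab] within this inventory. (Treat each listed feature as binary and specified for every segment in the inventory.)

ɟ, dʒ, dz, d, ʁ, j, ð, ʒ, ɖ, ɾ, r

Checking each segment against [+voice], [−lateral], [−nasal], [−labial]: /ɟ/ (voiced palatal stop), /dʒ/ (voiced postalveolar affricate), /dz/ (voiced alveolar affricate), /d/ (voiced alveolar stop), /ʁ/ (voiced uvular fricative), /j/ (palatal glide), among others, satisfy every feature; every other segment in the inventory fails at least one.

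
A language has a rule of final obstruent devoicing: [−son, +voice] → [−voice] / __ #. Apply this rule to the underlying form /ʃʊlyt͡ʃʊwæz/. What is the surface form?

[ʃʊlyt͡ʃʊwæs]

The only segment in the rule's environment that also matches [−son, +voice] is /z/. Applying [−voice] turns the voiced alveolar fricative into /s/ (voiceless alveolar fricative), giving [ʃʊlyt͡ʃʊwæs].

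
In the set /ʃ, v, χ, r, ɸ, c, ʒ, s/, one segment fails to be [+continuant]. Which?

c

/c/ is the voiceless palatal stop, which is [−continuant]; the rest — /r, ɸ, v, ʒ, χ, s, ʃ/ — are [+continuant].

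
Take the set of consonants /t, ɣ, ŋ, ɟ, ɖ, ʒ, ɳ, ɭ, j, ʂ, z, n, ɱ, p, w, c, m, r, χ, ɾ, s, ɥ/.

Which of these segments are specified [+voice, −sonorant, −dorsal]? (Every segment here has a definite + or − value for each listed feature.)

Eliminate segments failing any feature: /t, ʂ, p, c, χ, s/ are [−voice]; /ɣ, ɟ/ are [+dorsal]; /ŋ, ɳ, ɭ, j, n, ɱ, w, m, r, ɾ, ɥ/ are [+sonorant]. The remaining /ɖ, ʒ, z/ satisfy [+voice], [−sonorant], [−dorsal].

ɖ, ʒ, z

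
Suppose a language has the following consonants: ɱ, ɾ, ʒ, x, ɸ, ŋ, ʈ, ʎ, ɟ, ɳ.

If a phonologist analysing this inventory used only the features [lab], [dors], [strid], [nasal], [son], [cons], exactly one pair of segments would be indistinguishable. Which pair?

Both /x/ and /ɟ/ are [-labial], [+dorsal], [-strident], [-nasal], [-sonorant], [+consonantal]. Since the list omits [voice], [continuant] and [back] — which do distinguish the voiceless velar fricative from the voiced palatal stop — this pair collapses; all other pairs remain distinct.

x, ɟ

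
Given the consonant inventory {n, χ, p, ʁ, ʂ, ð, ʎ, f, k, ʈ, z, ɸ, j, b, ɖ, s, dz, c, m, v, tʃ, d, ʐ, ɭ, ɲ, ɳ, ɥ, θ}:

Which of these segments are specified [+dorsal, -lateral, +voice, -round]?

ʁ, j, ɲ

Among the inventory, the [+dorsal] segments are /χ, ʁ, ʎ, k, j, c, ɲ, ɥ/.
Among these, [-lateral] gives /χ, ʁ, k, j, c, ɲ, ɥ/.
Of those, [+voice] gives /ʁ, j, ɲ, ɥ/.
Within that set, [-round] leaves /ʁ, j, ɲ/.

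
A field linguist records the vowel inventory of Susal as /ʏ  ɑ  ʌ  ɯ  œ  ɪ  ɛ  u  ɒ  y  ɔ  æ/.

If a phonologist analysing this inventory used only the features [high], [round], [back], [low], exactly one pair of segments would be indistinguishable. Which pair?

y, ʏ

/y/ (high front rounded tense vowel) and /ʏ/ (high front rounded lax vowel) are both [+high], [+round], [−back], [−low], so none of the listed features separates them. (They do differ in [tense], which is not among the given features.) Every other pair in the inventory differs on at least one listed feature.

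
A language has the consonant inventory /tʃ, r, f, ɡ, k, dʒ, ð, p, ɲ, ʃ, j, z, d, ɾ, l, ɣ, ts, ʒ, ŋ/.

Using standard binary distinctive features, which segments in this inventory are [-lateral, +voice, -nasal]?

Checking each segment against [-lateral], [+voice], [-nasal]: /r/ (alveolar trill), /ɡ/ (voiced velar stop), /dʒ/ (voiced postalveolar affricate), /ð/ (voiced dental fricative), /j/ (palatal glide), /z/ (voiced alveolar fricative), among others, satisfy every feature; every other segment in the inventory fails at least one.

r, ɡ, dʒ, ð, j, z, d, ɾ, ɣ, ʒ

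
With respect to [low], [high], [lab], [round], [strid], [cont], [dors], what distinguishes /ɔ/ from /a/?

/ɔ/ is the mid back rounded lax vowel and /a/ is the low unrounded vowel. Both are [-high], [-strident], [+continuant], [+dorsal]. /ɔ/ is [+labial] while /a/ is [-labial]; /ɔ/ is [+round] while /a/ is [-round]; /ɔ/ is [-low] while /a/ is [+low], so the distinguishing features are [labial], [round], [low].

[labial], [round], [low]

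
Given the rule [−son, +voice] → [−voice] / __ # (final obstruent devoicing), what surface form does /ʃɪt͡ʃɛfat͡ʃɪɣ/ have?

/ɣ/ satisfies [−son, +voice] and sits in __ #. The [−voice] counterpart of the voiced velar fricative is /x/. Other segments in /ʃɪt͡ʃɛfat͡ʃɪɣ/ either fail the structural description or are not in the environment, so the surface form is [ʃɪt͡ʃɛfat͡ʃɪx].

[ʃɪt͡ʃɛfat͡ʃɪx]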